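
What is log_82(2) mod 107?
75

Baby-step giant-step with step n = ⌈√107⌉ = 11.
Baby steps 82^j mod 107 (j:value) for j=0..10: 0:1, 1:82, 2:90, 3:104, 4:75, 5:51, 6:9, 7:96, 8:61, 9:80, 10:33.
Giant-step multiplier: 82^(-11) ≡ 82^(106-11) = 82^95 ≡ 38 (mod 107).
Giant steps γ_i = 2·38^i mod 107: γ_0=2, γ_1=76, γ_2=106, γ_3=69, γ_4=54, γ_5=19, γ_6=80 (in table at j=9).
x = i·n + j = 6·11 + 9 = 75.
Check: 82^75 ≡ 2 (mod 107).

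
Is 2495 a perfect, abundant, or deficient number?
deficient

Proper divisors of 2495: sum = 1 + 5 + 499 = 505
Since 505 < 2495, 2495 is deficient.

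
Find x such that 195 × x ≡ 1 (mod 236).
23

gcd(195, 236) = 1, so the inverse exists.
Extended Euclidean algorithm on (236, 195):
236 = 1 × 195 + 41  ⟹  41 = (1)·236 + (-1)·195
195 = 4 × 41 + 31  ⟹  31 = (-4)·236 + (5)·195
41 = 1 × 31 + 10  ⟹  10 = (5)·236 + (-6)·195
31 = 3 × 10 + 1  ⟹  1 = (-19)·236 + (23)·195
So (23)·195 ≡ 1 (mod 236), i.e. 195^(-1) ≡ 23 (mod 236).
Check: 195 × 23 = 4485 ≡ 1 (mod 236)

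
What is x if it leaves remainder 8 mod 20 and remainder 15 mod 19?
148

Using Chinese Remainder Theorem:
M = 20 × 19 = 380
M1 = 19, M2 = 20
y1 = 19^(-1) mod 20 = 19
y2 = 20^(-1) mod 19 = 1
x = (8×19×19 + 15×20×1) mod 380 = 148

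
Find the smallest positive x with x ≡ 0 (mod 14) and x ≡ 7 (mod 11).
84

Using Chinese Remainder Theorem:
M = 14 × 11 = 154
M1 = 11, M2 = 14
y1 = 11^(-1) mod 14 = 9
y2 = 14^(-1) mod 11 = 4
x = (0×11×9 + 7×14×4) mod 154 = 84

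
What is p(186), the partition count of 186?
1171432692373

p(n) counts ways to write n as a sum of positive integers (order ignored).
Euler's pentagonal recurrence: p(k) = p(k-1) + p(k-2) - p(k-5) - p(k-7) + p(k-12) + p(k-15) - ... (offsets j(3j∓1)/2, signs ++--, p(0)=1, p(<0)=0).
DP table for k = 0..185: p(0)=1, p(1)=1, p(2)=2, p(3)=3, p(4)=5, p(5)=7, p(6)=11, p(7)=15, p(8)=22, p(9)=30, p(10)=42, p(11)=56, p(12)=77, p(13)=101, p(14)=135, p(15)=176, p(16)=231, p(17)=297, p(18)=385, p(19)=490, p(20)=627, p(21)=792, p(22)=1002, p(23)=1255, p(24)=1575, p(25)=1958, p(26)=2436, p(27)=3010, p(28)=3718, p(29)=4565, p(30)=5604, p(31)=6842, p(32)=8349, p(33)=10143, p(34)=12310, p(35)=14883, p(36)=17977, p(37)=21637, p(38)=26015, p(39)=31185, p(40)=37338, p(41)=44583, p(42)=53174, p(43)=63261, p(44)=75175, p(45)=89134, p(46)=105558, p(47)=124754, p(48)=147273, p(49)=173525, p(50)=204226, p(51)=239943, p(52)=281589, p(53)=329931, p(54)=386155, p(55)=451276, p(56)=526823, p(57)=614154, p(58)=715220, p(59)=831820, p(60)=966467, p(61)=1121505, p(62)=1300156, p(63)=1505499, p(64)=1741630, p(65)=2012558, p(66)=2323520, p(67)=2679689, p(68)=3087735, p(69)=3554345, p(70)=4087968, p(71)=4697205, p(72)=5392783, p(73)=6185689, p(74)=7089500, p(75)=8118264, p(76)=9289091, p(77)=10619863, p(78)=12132164, p(79)=13848650, p(80)=15796476, p(81)=18004327, p(82)=20506255, p(83)=23338469, p(84)=26543660, p(85)=30167357, p(86)=34262962, p(87)=38887673, p(88)=44108109, p(89)=49995925, p(90)=56634173, p(91)=64112359, p(92)=72533807, p(93)=82010177, p(94)=92669720, p(95)=104651419, p(96)=118114304, p(97)=133230930, p(98)=150198136, p(99)=169229875, p(100)=190569292, p(101)=214481126, p(102)=241265379, p(103)=271248950, p(104)=304801365, p(105)=342325709, p(106)=384276336, p(107)=431149389, p(108)=483502844, p(109)=541946240, p(110)=607163746, p(111)=679903203, p(112)=761002156, p(113)=851376628, p(114)=952050665, p(115)=1064144451, p(116)=1188908248, p(117)=1327710076, p(118)=1482074143, p(119)=1653668665, p(120)=1844349560, p(121)=2056148051, p(122)=2291320912, p(123)=2552338241, p(124)=2841940500, p(125)=3163127352, p(126)=3519222692, p(127)=3913864295, p(128)=4351078600, p(129)=4835271870, p(130)=5371315400, p(131)=5964539504, p(132)=6620830889, p(133)=7346629512, p(134)=8149040695, p(135)=9035836076, p(136)=10015581680, p(137)=11097645016, p(138)=12292341831, p(139)=13610949895, p(140)=15065878135, p(141)=16670689208, p(142)=18440293320, p(143)=20390982757, p(144)=22540654445, p(145)=24908858009, p(146)=27517052599, p(147)=30388671978, p(148)=33549419497, p(149)=37027355200, p(150)=40853235313, p(151)=45060624582, p(152)=49686288421, p(153)=54770336324, p(154)=60356673280, p(155)=66493182097, p(156)=73232243759, p(157)=80630964769, p(158)=88751778802, p(159)=97662728555, p(160)=107438159466, p(161)=118159068427, p(162)=129913904637, p(163)=142798995930, p(164)=156919475295, p(165)=172389800255, p(166)=189334822579, p(167)=207890420102, p(168)=228204732751, p(169)=250438925115, p(170)=274768617130, p(171)=301384802048, p(172)=330495499613, p(173)=362326859895, p(174)=397125074750, p(175)=435157697830, p(176)=476715857290, p(177)=522115831195, p(178)=571701605655, p(179)=625846753120, p(180)=684957390936, p(181)=749474411781, p(182)=819876908323, p(183)=896684817527, p(184)=980462880430, p(185)=1071823774337.
Final step: p(186) = p(185) + p(184) - p(181) - p(179) + p(174) + p(171) - p(164) - p(160) + p(151) + p(146) - p(135) - p(129) + p(116) + p(109) - p(94) - p(86) + p(69) + p(60) - p(41) - p(31) + p(10)
= 1071823774337 + 980462880430 - 749474411781 - 625846753120 + 397125074750 + 301384802048 - 156919475295 - 107438159466 + 45060624582 + 27517052599 - 9035836076 - 4835271870 + 1188908248 + 541946240 - 92669720 - 34262962 + 3554345 + 966467 - 44583 - 6842 + 42
= 1171432692373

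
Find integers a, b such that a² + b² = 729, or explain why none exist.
0² + 27² (a=0, b=27)

Factorization: 729 = 3^6
By Fermat: n is sum of two squares iff every prime p ≡ 3 (mod 4) appears to even power.
All primes ≡ 3 (mod 4) appear to even power.
Search a = 0, 1, 2, … for 729 - a² a perfect square: first hit at a = 0: 729 - 0 = 729 = 27².
729 = 0² + 27² = 0 + 729 ✓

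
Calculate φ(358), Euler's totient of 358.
178

358 = 2 × 179
φ(n) = n × ∏(1 - 1/p) for each prime p dividing n
φ(358) = 358 × (1 - 1/2) × (1 - 1/179) = 178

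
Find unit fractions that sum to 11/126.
1/12 + 1/252

Greedy algorithm:
11/126: ceiling(126/11) = 12, use 1/12
1/252: ceiling(252/1) = 252, use 1/252
Result: 11/126 = 1/12 + 1/252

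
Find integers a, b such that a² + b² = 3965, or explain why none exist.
11² + 62² (a=11, b=62)

Factorization: 3965 = 5 × 13 × 61
By Fermat: n is sum of two squares iff every prime p ≡ 3 (mod 4) appears to even power.
All primes ≡ 3 (mod 4) appear to even power.
Search a = 0, 1, 2, … for 3965 - a² a perfect square: first hit at a = 11: 3965 - 121 = 3844 = 62².
3965 = 11² + 62² = 121 + 3844 ✓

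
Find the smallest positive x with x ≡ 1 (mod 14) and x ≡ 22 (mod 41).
309

Using Chinese Remainder Theorem:
M = 14 × 41 = 574
M1 = 41, M2 = 14
y1 = 41^(-1) mod 14 = 13
y2 = 14^(-1) mod 41 = 3
x = (1×41×13 + 22×14×3) mod 574 = 309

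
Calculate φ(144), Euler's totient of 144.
48

144 = 2^4 × 3^2
φ(n) = n × ∏(1 - 1/p) for each prime p dividing n
φ(144) = 144 × (1 - 1/2) × (1 - 1/3) = 48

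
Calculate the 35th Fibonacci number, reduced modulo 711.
107

Matrix identity: Q^n = [[F_(n+1), F_n], [F_n, F_(n-1)]] with Q = [[1,1],[1,0]].
n = 35 = 100011₂. Square-and-multiply, entries mod 711:
Q^1 = [[1,1],[1,0]]
Q^2 = (Q^1)² = [[2,1],[1,1]]
Q^4 = (Q^2)² = [[5,3],[3,2]]
Q^8 = (Q^4)² = [[34,21],[21,13]]
Q^17 = (Q^8)²·Q = [[451,175],[175,276]]
Q^35 = (Q^17)²·Q = [[63,107],[107,667]]
F_35 mod 711 = Q^35[0][1] = 107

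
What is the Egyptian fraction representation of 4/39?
1/10 + 1/390

Greedy algorithm:
4/39: ceiling(39/4) = 10, use 1/10
1/390: ceiling(390/1) = 390, use 1/390
Result: 4/39 = 1/10 + 1/390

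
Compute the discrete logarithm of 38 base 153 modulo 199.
109

Baby-step giant-step with step n = ⌈√199⌉ = 15.
Baby steps 153^j mod 199 (j:value) for j=0..14: 0:1, 1:153, 2:126, 3:174, 4:155, 5:34, 6:28, 7:105, 8:145, 9:96, 10:161, 11:156, 12:187, 13:154, 14:80.
Giant-step multiplier: 153^(-15) ≡ 153^(198-15) = 153^183 ≡ 67 (mod 199).
Giant steps γ_i = 38·67^i mod 199: γ_0=38, γ_1=158, γ_2=39, γ_3=26, γ_4=150, γ_5=100, γ_6=133, γ_7=155 (in table at j=4).
x = i·n + j = 7·15 + 4 = 109.
Check: 153^109 ≡ 38 (mod 199).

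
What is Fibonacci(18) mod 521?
500

Matrix identity: Q^n = [[F_(n+1), F_n], [F_n, F_(n-1)]] with Q = [[1,1],[1,0]].
n = 18 = 10010₂. Square-and-multiply, entries mod 521:
Q^1 = [[1,1],[1,0]]
Q^2 = (Q^1)² = [[2,1],[1,1]]
Q^4 = (Q^2)² = [[5,3],[3,2]]
Q^9 = (Q^4)²·Q = [[55,34],[34,21]]
Q^18 = (Q^9)² = [[13,500],[500,34]]
F_18 mod 521 = Q^18[0][1] = 500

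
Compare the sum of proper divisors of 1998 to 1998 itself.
abundant

Proper divisors of 1998: sum = 1 + 2 + 3 + 6 + 9 + 18 + 27 + 37 + 54 + 74 + 111 + 222 + 333 + 666 + 999 = 2562
Since 2562 > 1998, 1998 is abundant.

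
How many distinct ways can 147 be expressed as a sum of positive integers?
30388671978

p(n) counts ways to write n as a sum of positive integers (order ignored).
Euler's pentagonal recurrence: p(k) = p(k-1) + p(k-2) - p(k-5) - p(k-7) + p(k-12) + p(k-15) - ... (offsets j(3j∓1)/2, signs ++--, p(0)=1, p(<0)=0).
DP table for k = 0..146: p(0)=1, p(1)=1, p(2)=2, p(3)=3, p(4)=5, p(5)=7, p(6)=11, p(7)=15, p(8)=22, p(9)=30, p(10)=42, p(11)=56, p(12)=77, p(13)=101, p(14)=135, p(15)=176, p(16)=231, p(17)=297, p(18)=385, p(19)=490, p(20)=627, p(21)=792, p(22)=1002, p(23)=1255, p(24)=1575, p(25)=1958, p(26)=2436, p(27)=3010, p(28)=3718, p(29)=4565, p(30)=5604, p(31)=6842, p(32)=8349, p(33)=10143, p(34)=12310, p(35)=14883, p(36)=17977, p(37)=21637, p(38)=26015, p(39)=31185, p(40)=37338, p(41)=44583, p(42)=53174, p(43)=63261, p(44)=75175, p(45)=89134, p(46)=105558, p(47)=124754, p(48)=147273, p(49)=173525, p(50)=204226, p(51)=239943, p(52)=281589, p(53)=329931, p(54)=386155, p(55)=451276, p(56)=526823, p(57)=614154, p(58)=715220, p(59)=831820, p(60)=966467, p(61)=1121505, p(62)=1300156, p(63)=1505499, p(64)=1741630, p(65)=2012558, p(66)=2323520, p(67)=2679689, p(68)=3087735, p(69)=3554345, p(70)=4087968, p(71)=4697205, p(72)=5392783, p(73)=6185689, p(74)=7089500, p(75)=8118264, p(76)=9289091, p(77)=10619863, p(78)=12132164, p(79)=13848650, p(80)=15796476, p(81)=18004327, p(82)=20506255, p(83)=23338469, p(84)=26543660, p(85)=30167357, p(86)=34262962, p(87)=38887673, p(88)=44108109, p(89)=49995925, p(90)=56634173, p(91)=64112359, p(92)=72533807, p(93)=82010177, p(94)=92669720, p(95)=104651419, p(96)=118114304, p(97)=133230930, p(98)=150198136, p(99)=169229875, p(100)=190569292, p(101)=214481126, p(102)=241265379, p(103)=271248950, p(104)=304801365, p(105)=342325709, p(106)=384276336, p(107)=431149389, p(108)=483502844, p(109)=541946240, p(110)=607163746, p(111)=679903203, p(112)=761002156, p(113)=851376628, p(114)=952050665, p(115)=1064144451, p(116)=1188908248, p(117)=1327710076, p(118)=1482074143, p(119)=1653668665, p(120)=1844349560, p(121)=2056148051, p(122)=2291320912, p(123)=2552338241, p(124)=2841940500, p(125)=3163127352, p(126)=3519222692, p(127)=3913864295, p(128)=4351078600, p(129)=4835271870, p(130)=5371315400, p(131)=5964539504, p(132)=6620830889, p(133)=7346629512, p(134)=8149040695, p(135)=9035836076, p(136)=10015581680, p(137)=11097645016, p(138)=12292341831, p(139)=13610949895, p(140)=15065878135, p(141)=16670689208, p(142)=18440293320, p(143)=20390982757, p(144)=22540654445, p(145)=24908858009, p(146)=27517052599.
Final step: p(147) = p(146) + p(145) - p(142) - p(140) + p(135) + p(132) - p(125) - p(121) + p(112) + p(107) - p(96) - p(90) + p(77) + p(70) - p(55) - p(47) + p(30) + p(21) - p(2)
= 27517052599 + 24908858009 - 18440293320 - 15065878135 + 9035836076 + 6620830889 - 3163127352 - 2056148051 + 761002156 + 431149389 - 118114304 - 56634173 + 10619863 + 4087968 - 451276 - 124754 + 5604 + 792 - 2
= 30388671978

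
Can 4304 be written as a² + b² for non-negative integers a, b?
40² + 52² (a=40, b=52)

Factorization: 4304 = 2^4 × 269
By Fermat: n is sum of two squares iff every prime p ≡ 3 (mod 4) appears to even power.
All primes ≡ 3 (mod 4) appear to even power.
Search a = 0, 1, 2, … for 4304 - a² a perfect square: first hit at a = 40: 4304 - 1600 = 2704 = 52².
4304 = 40² + 52² = 1600 + 2704 ✓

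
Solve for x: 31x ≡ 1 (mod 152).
103

gcd(31, 152) = 1, so the inverse exists.
Extended Euclidean algorithm on (152, 31):
152 = 4 × 31 + 28  ⟹  28 = (1)·152 + (-4)·31
31 = 1 × 28 + 3  ⟹  3 = (-1)·152 + (5)·31
28 = 9 × 3 + 1  ⟹  1 = (10)·152 + (-49)·31
So (-49)·31 ≡ 1 (mod 152), i.e. 31^(-1) ≡ -49 ≡ 103 (mod 152).
Check: 31 × 103 = 3193 ≡ 1 (mod 152)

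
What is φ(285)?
144

285 = 3 × 5 × 19
φ(n) = n × ∏(1 - 1/p) for each prime p dividing n
φ(285) = 285 × (1 - 1/3) × (1 - 1/5) × (1 - 1/19) = 144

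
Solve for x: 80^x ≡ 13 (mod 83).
21

Baby-step giant-step with step n = ⌈√83⌉ = 10.
Baby steps 80^j mod 83 (j:value) for j=0..9: 0:1, 1:80, 2:9, 3:56, 4:81, 5:6, 6:65, 7:54, 8:4, 9:71.
Giant-step multiplier: 80^(-10) ≡ 80^(82-10) = 80^72 ≡ 30 (mod 83).
Giant steps γ_i = 13·30^i mod 83: γ_0=13, γ_1=58, γ_2=80 (in table at j=1).
x = i·n + j = 2·10 + 1 = 21.
Check: 80^21 ≡ 13 (mod 83).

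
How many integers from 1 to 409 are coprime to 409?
408

409 = 409
φ(n) = n × ∏(1 - 1/p) for each prime p dividing n
φ(409) = 409 × (1 - 1/409) = 408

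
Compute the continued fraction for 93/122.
[0; 1, 3, 4, 1, 5]

Euclidean algorithm steps:
93 = 0 × 122 + 93
122 = 1 × 93 + 29
93 = 3 × 29 + 6
29 = 4 × 6 + 5
6 = 1 × 5 + 1
5 = 5 × 1 + 0
Continued fraction: [0; 1, 3, 4, 1, 5]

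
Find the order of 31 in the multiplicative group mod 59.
58

59 is prime, so ord(31) divides φ(59) = 58.
Divisors of 58: 1, 2, 29, 58.
Repeated squaring: 31^1 ≡ 31, 31^2 ≡ 17, 31^4 ≡ 53, 31^8 ≡ 36, 31^16 ≡ 57, 31^32 ≡ 4 (mod 59).
Test 31^d mod 59 for each divisor d in increasing order:
31^1 ≡ 31
31^2 ≡ 17
31^29 = 31^16·31^8·31^4·31^1 ≡ 58
31^58 = 31^32·31^16·31^8·31^2 ≡ 1  ← first divisor giving 1
The order is 58.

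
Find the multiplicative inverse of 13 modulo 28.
13

gcd(13, 28) = 1, so the inverse exists.
Extended Euclidean algorithm on (28, 13):
28 = 2 × 13 + 2  ⟹  2 = (1)·28 + (-2)·13
13 = 6 × 2 + 1  ⟹  1 = (-6)·28 + (13)·13
So (13)·13 ≡ 1 (mod 28), i.e. 13^(-1) ≡ 13 (mod 28).
Check: 13 × 13 = 169 ≡ 1 (mod 28)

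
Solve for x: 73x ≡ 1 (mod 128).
121

gcd(73, 128) = 1, so the inverse exists.
Extended Euclidean algorithm on (128, 73):
128 = 1 × 73 + 55  ⟹  55 = (1)·128 + (-1)·73
73 = 1 × 55 + 18  ⟹  18 = (-1)·128 + (2)·73
55 = 3 × 18 + 1  ⟹  1 = (4)·128 + (-7)·73
So (-7)·73 ≡ 1 (mod 128), i.e. 73^(-1) ≡ -7 ≡ 121 (mod 128).
Check: 73 × 121 = 8833 ≡ 1 (mod 128)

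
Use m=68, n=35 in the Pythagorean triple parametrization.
(3399, 4760, 5849)

Euclid's formula: a = m² - n², b = 2mn, c = m² + n²
m = 68, n = 35
a = 68² - 35² = 4624 - 1225 = 3399
b = 2 × 68 × 35 = 4760
c = 68² + 35² = 4624 + 1225 = 5849
Verification: 3399² + 4760² = 11553201 + 22657600 = 34210801 = 5849² ✓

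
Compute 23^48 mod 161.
92

Repeated squaring. Binary of 48 = 110000.
23^1 ≡ 23 (mod 161); 23^2 ≡ 46 (mod 161); 23^4 ≡ 23 (mod 161); 23^8 ≡ 46 (mod 161); 23^16 ≡ 23 (mod 161); 23^32 ≡ 46 (mod 161)
23^48 = 23^16 × 23^32 ≡ 92 (mod 161)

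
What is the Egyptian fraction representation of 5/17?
1/4 + 1/23 + 1/1564

Greedy algorithm:
5/17: ceiling(17/5) = 4, use 1/4
3/68: ceiling(68/3) = 23, use 1/23
1/1564: ceiling(1564/1) = 1564, use 1/1564
Result: 5/17 = 1/4 + 1/23 + 1/1564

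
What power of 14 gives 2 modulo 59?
55

Baby-step giant-step with step n = ⌈√59⌉ = 8.
Baby steps 14^j mod 59 (j:value) for j=0..7: 0:1, 1:14, 2:19, 3:30, 4:7, 5:39, 6:15, 7:33.
Giant-step multiplier: 14^(-8) ≡ 14^(58-8) = 14^50 ≡ 53 (mod 59).
Giant steps γ_i = 2·53^i mod 59: γ_0=2, γ_1=47, γ_2=13, γ_3=40, γ_4=55, γ_5=24, γ_6=33 (in table at j=7).
x = i·n + j = 6·8 + 7 = 55.
Check: 14^55 ≡ 2 (mod 59).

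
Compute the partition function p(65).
2012558

p(n) counts ways to write n as a sum of positive integers (order ignored).
Euler's pentagonal recurrence: p(k) = p(k-1) + p(k-2) - p(k-5) - p(k-7) + p(k-12) + p(k-15) - ... (offsets j(3j∓1)/2, signs ++--, p(0)=1, p(<0)=0).
DP table for k = 0..64: p(0)=1, p(1)=1, p(2)=2, p(3)=3, p(4)=5, p(5)=7, p(6)=11, p(7)=15, p(8)=22, p(9)=30, p(10)=42, p(11)=56, p(12)=77, p(13)=101, p(14)=135, p(15)=176, p(16)=231, p(17)=297, p(18)=385, p(19)=490, p(20)=627, p(21)=792, p(22)=1002, p(23)=1255, p(24)=1575, p(25)=1958, p(26)=2436, p(27)=3010, p(28)=3718, p(29)=4565, p(30)=5604, p(31)=6842, p(32)=8349, p(33)=10143, p(34)=12310, p(35)=14883, p(36)=17977, p(37)=21637, p(38)=26015, p(39)=31185, p(40)=37338, p(41)=44583, p(42)=53174, p(43)=63261, p(44)=75175, p(45)=89134, p(46)=105558, p(47)=124754, p(48)=147273, p(49)=173525, p(50)=204226, p(51)=239943, p(52)=281589, p(53)=329931, p(54)=386155, p(55)=451276, p(56)=526823, p(57)=614154, p(58)=715220, p(59)=831820, p(60)=966467, p(61)=1121505, p(62)=1300156, p(63)=1505499, p(64)=1741630.
Final step: p(65) = p(64) + p(63) - p(60) - p(58) + p(53) + p(50) - p(43) - p(39) + p(30) + p(25) - p(14) - p(8)
= 1741630 + 1505499 - 966467 - 715220 + 329931 + 204226 - 63261 - 31185 + 5604 + 1958 - 135 - 22
= 2012558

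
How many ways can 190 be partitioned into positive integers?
1667727404093

p(n) counts ways to write n as a sum of positive integers (order ignored).
Euler's pentagonal recurrence: p(k) = p(k-1) + p(k-2) - p(k-5) - p(k-7) + p(k-12) + p(k-15) - ... (offsets j(3j∓1)/2, signs ++--, p(0)=1, p(<0)=0).
DP table for k = 0..189: p(0)=1, p(1)=1, p(2)=2, p(3)=3, p(4)=5, p(5)=7, p(6)=11, p(7)=15, p(8)=22, p(9)=30, p(10)=42, p(11)=56, p(12)=77, p(13)=101, p(14)=135, p(15)=176, p(16)=231, p(17)=297, p(18)=385, p(19)=490, p(20)=627, p(21)=792, p(22)=1002, p(23)=1255, p(24)=1575, p(25)=1958, p(26)=2436, p(27)=3010, p(28)=3718, p(29)=4565, p(30)=5604, p(31)=6842, p(32)=8349, p(33)=10143, p(34)=12310, p(35)=14883, p(36)=17977, p(37)=21637, p(38)=26015, p(39)=31185, p(40)=37338, p(41)=44583, p(42)=53174, p(43)=63261, p(44)=75175, p(45)=89134, p(46)=105558, p(47)=124754, p(48)=147273, p(49)=173525, p(50)=204226, p(51)=239943, p(52)=281589, p(53)=329931, p(54)=386155, p(55)=451276, p(56)=526823, p(57)=614154, p(58)=715220, p(59)=831820, p(60)=966467, p(61)=1121505, p(62)=1300156, p(63)=1505499, p(64)=1741630, p(65)=2012558, p(66)=2323520, p(67)=2679689, p(68)=3087735, p(69)=3554345, p(70)=4087968, p(71)=4697205, p(72)=5392783, p(73)=6185689, p(74)=7089500, p(75)=8118264, p(76)=9289091, p(77)=10619863, p(78)=12132164, p(79)=13848650, p(80)=15796476, p(81)=18004327, p(82)=20506255, p(83)=23338469, p(84)=26543660, p(85)=30167357, p(86)=34262962, p(87)=38887673, p(88)=44108109, p(89)=49995925, p(90)=56634173, p(91)=64112359, p(92)=72533807, p(93)=82010177, p(94)=92669720, p(95)=104651419, p(96)=118114304, p(97)=133230930, p(98)=150198136, p(99)=169229875, p(100)=190569292, p(101)=214481126, p(102)=241265379, p(103)=271248950, p(104)=304801365, p(105)=342325709, p(106)=384276336, p(107)=431149389, p(108)=483502844, p(109)=541946240, p(110)=607163746, p(111)=679903203, p(112)=761002156, p(113)=851376628, p(114)=952050665, p(115)=1064144451, p(116)=1188908248, p(117)=1327710076, p(118)=1482074143, p(119)=1653668665, p(120)=1844349560, p(121)=2056148051, p(122)=2291320912, p(123)=2552338241, p(124)=2841940500, p(125)=3163127352, p(126)=3519222692, p(127)=3913864295, p(128)=4351078600, p(129)=4835271870, p(130)=5371315400, p(131)=5964539504, p(132)=6620830889, p(133)=7346629512, p(134)=8149040695, p(135)=9035836076, p(136)=10015581680, p(137)=11097645016, p(138)=12292341831, p(139)=13610949895, p(140)=15065878135, p(141)=16670689208, p(142)=18440293320, p(143)=20390982757, p(144)=22540654445, p(145)=24908858009, p(146)=27517052599, p(147)=30388671978, p(148)=33549419497, p(149)=37027355200, p(150)=40853235313, p(151)=45060624582, p(152)=49686288421, p(153)=54770336324, p(154)=60356673280, p(155)=66493182097, p(156)=73232243759, p(157)=80630964769, p(158)=88751778802, p(159)=97662728555, p(160)=107438159466, p(161)=118159068427, p(162)=129913904637, p(163)=142798995930, p(164)=156919475295, p(165)=172389800255, p(166)=189334822579, p(167)=207890420102, p(168)=228204732751, p(169)=250438925115, p(170)=274768617130, p(171)=301384802048, p(172)=330495499613, p(173)=362326859895, p(174)=397125074750, p(175)=435157697830, p(176)=476715857290, p(177)=522115831195, p(178)=571701605655, p(179)=625846753120, p(180)=684957390936, p(181)=749474411781, p(182)=819876908323, p(183)=896684817527, p(184)=980462880430, p(185)=1071823774337, p(186)=1171432692373, p(187)=1280011042268, p(188)=1398341745571, p(189)=1527273599625.
Final step: p(190) = p(189) + p(188) - p(185) - p(183) + p(178) + p(175) - p(168) - p(164) + p(155) + p(150) - p(139) - p(133) + p(120) + p(113) - p(98) - p(90) + p(73) + p(64) - p(45) - p(35) + p(14) + p(3)
= 1527273599625 + 1398341745571 - 1071823774337 - 896684817527 + 571701605655 + 435157697830 - 228204732751 - 156919475295 + 66493182097 + 40853235313 - 13610949895 - 7346629512 + 1844349560 + 851376628 - 150198136 - 56634173 + 6185689 + 1741630 - 89134 - 14883 + 135 + 3
= 1667727404093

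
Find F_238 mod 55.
54

Matrix identity: Q^n = [[F_(n+1), F_n], [F_n, F_(n-1)]] with Q = [[1,1],[1,0]].
n = 238 = 11101110₂. Square-and-multiply, entries mod 55:
Q^1 = [[1,1],[1,0]]
Q^3 = (Q^1)²·Q = [[3,2],[2,1]]
Q^7 = (Q^3)²·Q = [[21,13],[13,8]]
Q^14 = (Q^7)² = [[5,47],[47,13]]
Q^29 = (Q^14)²·Q = [[0,34],[34,21]]
Q^59 = (Q^29)²·Q = [[0,1],[1,54]]
Q^119 = (Q^59)²·Q = [[0,1],[1,54]]
Q^238 = (Q^119)² = [[1,54],[54,2]]
F_238 mod 55 = Q^238[0][1] = 54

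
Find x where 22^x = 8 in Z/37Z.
21

Baby-step giant-step with step n = ⌈√37⌉ = 7.
Baby steps 22^j mod 37 (j:value) for j=0..6: 0:1, 1:22, 2:3, 3:29, 4:9, 5:13, 6:27.
Giant-step multiplier: 22^(-7) ≡ 22^(36-7) = 22^29 ≡ 19 (mod 37).
Giant steps γ_i = 8·19^i mod 37: γ_0=8, γ_1=4, γ_2=2, γ_3=1 (in table at j=0).
x = i·n + j = 3·7 + 0 = 21.
Check: 22^21 ≡ 8 (mod 37).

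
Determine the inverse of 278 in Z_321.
209

gcd(278, 321) = 1, so the inverse exists.
Extended Euclidean algorithm on (321, 278):
321 = 1 × 278 + 43  ⟹  43 = (1)·321 + (-1)·278
278 = 6 × 43 + 20  ⟹  20 = (-6)·321 + (7)·278
43 = 2 × 20 + 3  ⟹  3 = (13)·321 + (-15)·278
20 = 6 × 3 + 2  ⟹  2 = (-84)·321 + (97)·278
3 = 1 × 2 + 1  ⟹  1 = (97)·321 + (-112)·278
So (-112)·278 ≡ 1 (mod 321), i.e. 278^(-1) ≡ -112 ≡ 209 (mod 321).
Check: 278 × 209 = 58102 ≡ 1 (mod 321)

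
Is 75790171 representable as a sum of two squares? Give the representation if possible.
Not possible

Factorization: 75790171 = 37 × 127^3
By Fermat: n is sum of two squares iff every prime p ≡ 3 (mod 4) appears to even power.
Prime(s) ≡ 3 (mod 4) with odd exponent: [(127, 3)]
Therefore 75790171 cannot be expressed as a² + b².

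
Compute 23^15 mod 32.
7

Repeated squaring. Binary of 15 = 1111.
23^1 ≡ 23 (mod 32); 23^2 ≡ 17 (mod 32); 23^4 ≡ 1 (mod 32); 23^8 ≡ 1 (mod 32)
23^15 = 23^1 × 23^2 × 23^4 × 23^8 ≡ 7 (mod 32)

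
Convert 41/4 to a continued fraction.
[10; 4]

Euclidean algorithm steps:
41 = 10 × 4 + 1
4 = 4 × 1 + 0
Continued fraction: [10; 4]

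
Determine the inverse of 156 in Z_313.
311

gcd(156, 313) = 1, so the inverse exists.
Extended Euclidean algorithm on (313, 156):
313 = 2 × 156 + 1  ⟹  1 = (1)·313 + (-2)·156
So (-2)·156 ≡ 1 (mod 313), i.e. 156^(-1) ≡ -2 ≡ 311 (mod 313).
Check: 156 × 311 = 48516 ≡ 1 (mod 313)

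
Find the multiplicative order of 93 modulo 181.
36

181 is prime, so ord(93) divides φ(181) = 180.
Divisors of 180: 1, 2, 3, 4, 5, 6, 9, 10, 12, 15, 18, 20, 30, 36, 45, 60, 90, 180.
Repeated squaring: 93^1 ≡ 93, 93^2 ≡ 142, 93^4 ≡ 73, 93^8 ≡ 80, 93^16 ≡ 65, 93^32 ≡ 62, 93^64 ≡ 43, 93^128 ≡ 39 (mod 181).
Test 93^d mod 181 for each divisor d in increasing order:
93^1 ≡ 93
93^2 ≡ 142
93^3 = 93^2·93^1 ≡ 174
93^4 ≡ 73
93^5 = 93^4·93^1 ≡ 92
93^6 = 93^4·93^2 ≡ 49
93^9 = 93^8·93^1 ≡ 19
93^10 = 93^8·93^2 ≡ 138
93^12 = 93^8·93^4 ≡ 48
93^15 = 93^8·93^4·93^2·93^1 ≡ 26
93^18 = 93^16·93^2 ≡ 180
93^20 = 93^16·93^4 ≡ 39
93^30 = 93^16·93^8·93^4·93^2 ≡ 133
93^36 = 93^32·93^4 ≡ 1  ← first divisor giving 1
The order is 36.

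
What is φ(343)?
294

343 = 7^3
φ(n) = n × ∏(1 - 1/p) for each prime p dividing n
φ(343) = 343 × (1 - 1/7) = 294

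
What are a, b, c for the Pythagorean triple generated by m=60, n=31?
(2639, 3720, 4561)

Euclid's formula: a = m² - n², b = 2mn, c = m² + n²
m = 60, n = 31
a = 60² - 31² = 3600 - 961 = 2639
b = 2 × 60 × 31 = 3720
c = 60² + 31² = 3600 + 961 = 4561
Verification: 2639² + 3720² = 6964321 + 13838400 = 20802721 = 4561² ✓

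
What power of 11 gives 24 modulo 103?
63

Baby-step giant-step with step n = ⌈√103⌉ = 11.
Baby steps 11^j mod 103 (j:value) for j=0..10: 0:1, 1:11, 2:18, 3:95, 4:15, 5:62, 6:64, 7:86, 8:19, 9:3, 10:33.
Giant-step multiplier: 11^(-11) ≡ 11^(102-11) = 11^91 ≡ 21 (mod 103).
Giant steps γ_i = 24·21^i mod 103: γ_0=24, γ_1=92, γ_2=78, γ_3=93, γ_4=99, γ_5=19 (in table at j=8).
x = i·n + j = 5·11 + 8 = 63.
Check: 11^63 ≡ 24 (mod 103).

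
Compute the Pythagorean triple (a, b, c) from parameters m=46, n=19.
(1755, 1748, 2477)

Euclid's formula: a = m² - n², b = 2mn, c = m² + n²
m = 46, n = 19
a = 46² - 19² = 2116 - 361 = 1755
b = 2 × 46 × 19 = 1748
c = 46² + 19² = 2116 + 361 = 2477
Verification: 1755² + 1748² = 3080025 + 3055504 = 6135529 = 2477² ✓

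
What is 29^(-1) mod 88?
85

gcd(29, 88) = 1, so the inverse exists.
Extended Euclidean algorithm on (88, 29):
88 = 3 × 29 + 1  ⟹  1 = (1)·88 + (-3)·29
So (-3)·29 ≡ 1 (mod 88), i.e. 29^(-1) ≡ -3 ≡ 85 (mod 88).
Check: 29 × 85 = 2465 ≡ 1 (mod 88)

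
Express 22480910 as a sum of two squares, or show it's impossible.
Not possible

Factorization: 22480910 = 2 × 5 × 131^3
By Fermat: n is sum of two squares iff every prime p ≡ 3 (mod 4) appears to even power.
Prime(s) ≡ 3 (mod 4) with odd exponent: [(131, 3)]
Therefore 22480910 cannot be expressed as a² + b².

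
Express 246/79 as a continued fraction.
[3; 8, 1, 3, 2]

Euclidean algorithm steps:
246 = 3 × 79 + 9
79 = 8 × 9 + 7
9 = 1 × 7 + 2
7 = 3 × 2 + 1
2 = 2 × 1 + 0
Continued fraction: [3; 8, 1, 3, 2]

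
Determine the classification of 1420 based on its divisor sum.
abundant

Proper divisors of 1420: sum = 1 + 2 + 4 + 5 + 10 + 20 + 71 + 142 + 284 + 355 + 710 = 1604
Since 1604 > 1420, 1420 is abundant.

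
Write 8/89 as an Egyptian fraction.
1/12 + 1/153 + 1/54468

Greedy algorithm:
8/89: ceiling(89/8) = 12, use 1/12
7/1068: ceiling(1068/7) = 153, use 1/153
1/54468: ceiling(54468/1) = 54468, use 1/54468
Result: 8/89 = 1/12 + 1/153 + 1/54468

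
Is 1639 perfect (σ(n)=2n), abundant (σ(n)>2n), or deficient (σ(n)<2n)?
deficient

Proper divisors of 1639: sum = 1 + 11 + 149 = 161
Since 161 < 1639, 1639 is deficient.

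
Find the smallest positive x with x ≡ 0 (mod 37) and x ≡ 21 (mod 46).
481

Using Chinese Remainder Theorem:
M = 37 × 46 = 1702
M1 = 46, M2 = 37
y1 = 46^(-1) mod 37 = 33
y2 = 37^(-1) mod 46 = 5
x = (0×46×33 + 21×37×5) mod 1702 = 481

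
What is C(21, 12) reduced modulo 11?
10

Using Lucas' theorem:
Write n=21 and k=12 in base 11:
n in base 11: [1, 10]
k in base 11: [1, 1]
C(21,12) mod 11 = ∏ C(n_i, k_i) mod 11
Digit binomials (mod 11): C(1,1) = 1; C(10,1) = 10
Product: 1 × 10 = 10 ≡ 10 (mod 11)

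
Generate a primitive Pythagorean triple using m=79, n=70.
(1341, 11060, 11141)

Euclid's formula: a = m² - n², b = 2mn, c = m² + n²
m = 79, n = 70
a = 79² - 70² = 6241 - 4900 = 1341
b = 2 × 79 × 70 = 11060
c = 79² + 70² = 6241 + 4900 = 11141
Verification: 1341² + 11060² = 1798281 + 122323600 = 124121881 = 11141² ✓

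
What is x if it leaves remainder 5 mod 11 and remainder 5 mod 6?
5

Using Chinese Remainder Theorem:
M = 11 × 6 = 66
M1 = 6, M2 = 11
y1 = 6^(-1) mod 11 = 2
y2 = 11^(-1) mod 6 = 5
x = (5×6×2 + 5×11×5) mod 66 = 5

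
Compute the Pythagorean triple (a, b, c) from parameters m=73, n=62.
(1485, 9052, 9173)

Euclid's formula: a = m² - n², b = 2mn, c = m² + n²
m = 73, n = 62
a = 73² - 62² = 5329 - 3844 = 1485
b = 2 × 73 × 62 = 9052
c = 73² + 62² = 5329 + 3844 = 9173
Verification: 1485² + 9052² = 2205225 + 81938704 = 84143929 = 9173² ✓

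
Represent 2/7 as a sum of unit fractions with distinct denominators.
1/4 + 1/28

Greedy algorithm:
2/7: ceiling(7/2) = 4, use 1/4
1/28: ceiling(28/1) = 28, use 1/28
Result: 2/7 = 1/4 + 1/28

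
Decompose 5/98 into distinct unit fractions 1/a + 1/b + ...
1/20 + 1/980

Greedy algorithm:
5/98: ceiling(98/5) = 20, use 1/20
1/980: ceiling(980/1) = 980, use 1/980
Result: 5/98 = 1/20 + 1/980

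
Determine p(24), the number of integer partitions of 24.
1575

p(n) counts ways to write n as a sum of positive integers (order ignored).
Euler's pentagonal recurrence: p(k) = p(k-1) + p(k-2) - p(k-5) - p(k-7) + p(k-12) + p(k-15) - ... (offsets j(3j∓1)/2, signs ++--, p(0)=1, p(<0)=0).
DP table for k = 0..23: p(0)=1, p(1)=1, p(2)=2, p(3)=3, p(4)=5, p(5)=7, p(6)=11, p(7)=15, p(8)=22, p(9)=30, p(10)=42, p(11)=56, p(12)=77, p(13)=101, p(14)=135, p(15)=176, p(16)=231, p(17)=297, p(18)=385, p(19)=490, p(20)=627, p(21)=792, p(22)=1002, p(23)=1255.
Final step: p(24) = p(23) + p(22) - p(19) - p(17) + p(12) + p(9) - p(2)
= 1255 + 1002 - 490 - 297 + 77 + 30 - 2
= 1575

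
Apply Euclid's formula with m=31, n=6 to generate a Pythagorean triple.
(925, 372, 997)

Euclid's formula: a = m² - n², b = 2mn, c = m² + n²
m = 31, n = 6
a = 31² - 6² = 961 - 36 = 925
b = 2 × 31 × 6 = 372
c = 31² + 6² = 961 + 36 = 997
Verification: 925² + 372² = 855625 + 138384 = 994009 = 997² ✓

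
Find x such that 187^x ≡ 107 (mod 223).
13

Baby-step giant-step with step n = ⌈√223⌉ = 15.
Baby steps 187^j mod 223 (j:value) for j=0..14: 0:1, 1:187, 2:181, 3:174, 4:203, 5:51, 6:171, 7:88, 8:177, 9:95, 10:148, 11:24, 12:28, 13:107, 14:162.
h = 107 is already in the table at j=13, so x = 13.
Check: 187^13 ≡ 107 (mod 223).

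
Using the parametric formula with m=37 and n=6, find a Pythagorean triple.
(1333, 444, 1405)

Euclid's formula: a = m² - n², b = 2mn, c = m² + n²
m = 37, n = 6
a = 37² - 6² = 1369 - 36 = 1333
b = 2 × 37 × 6 = 444
c = 37² + 6² = 1369 + 36 = 1405
Verification: 1333² + 444² = 1776889 + 197136 = 1974025 = 1405² ✓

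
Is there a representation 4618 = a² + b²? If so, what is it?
37² + 57² (a=37, b=57)

Factorization: 4618 = 2 × 2309
By Fermat: n is sum of two squares iff every prime p ≡ 3 (mod 4) appears to even power.
All primes ≡ 3 (mod 4) appear to even power.
Search a = 0, 1, 2, … for 4618 - a² a perfect square: first hit at a = 37: 4618 - 1369 = 3249 = 57².
4618 = 37² + 57² = 1369 + 3249 ✓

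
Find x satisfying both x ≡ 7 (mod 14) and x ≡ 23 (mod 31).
147

Using Chinese Remainder Theorem:
M = 14 × 31 = 434
M1 = 31, M2 = 14
y1 = 31^(-1) mod 14 = 5
y2 = 14^(-1) mod 31 = 20
x = (7×31×5 + 23×14×20) mod 434 = 147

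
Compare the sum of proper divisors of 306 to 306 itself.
abundant

Proper divisors of 306: sum = 1 + 2 + 3 + 6 + 9 + 17 + 18 + 34 + 51 + 102 + 153 = 396
Since 396 > 306, 306 is abundant.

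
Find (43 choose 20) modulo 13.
0

Using Lucas' theorem:
Write n=43 and k=20 in base 13:
n in base 13: [3, 4]
k in base 13: [1, 7]
C(43,20) mod 13 = ∏ C(n_i, k_i) mod 13
Digit binomials (mod 13): C(3,1) = 3; C(4,7) = 0 (k_i > n_i)
Product: 3 × 0 = 0 ≡ 0 (mod 13)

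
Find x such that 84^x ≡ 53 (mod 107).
100

Baby-step giant-step with step n = ⌈√107⌉ = 11.
Baby steps 84^j mod 107 (j:value) for j=0..10: 0:1, 1:84, 2:101, 3:31, 4:36, 5:28, 6:105, 7:46, 8:12, 9:45, 10:35.
Giant-step multiplier: 84^(-11) ≡ 84^(106-11) = 84^95 ≡ 21 (mod 107).
Giant steps γ_i = 53·21^i mod 107: γ_0=53, γ_1=43, γ_2=47, γ_3=24, γ_4=76, γ_5=98, γ_6=25, γ_7=97, γ_8=4, γ_9=84 (in table at j=1).
x = i·n + j = 9·11 + 1 = 100.
Check: 84^100 ≡ 53 (mod 107).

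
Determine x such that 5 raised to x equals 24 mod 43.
10

Baby-step giant-step with step n = ⌈√43⌉ = 7.
Baby steps 5^j mod 43 (j:value) for j=0..6: 0:1, 1:5, 2:25, 3:39, 4:23, 5:29, 6:16.
Giant-step multiplier: 5^(-7) ≡ 5^(42-7) = 5^35 ≡ 7 (mod 43).
Giant steps γ_i = 24·7^i mod 43: γ_0=24, γ_1=39 (in table at j=3).
x = i·n + j = 1·7 + 3 = 10.
Check: 5^10 ≡ 24 (mod 43).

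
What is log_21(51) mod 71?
65

Baby-step giant-step with step n = ⌈√71⌉ = 9.
Baby steps 21^j mod 71 (j:value) for j=0..8: 0:1, 1:21, 2:15, 3:31, 4:12, 5:39, 6:38, 7:17, 8:2.
Giant-step multiplier: 21^(-9) ≡ 21^(70-9) = 21^61 ≡ 22 (mod 71).
Giant steps γ_i = 51·22^i mod 71: γ_0=51, γ_1=57, γ_2=47, γ_3=40, γ_4=28, γ_5=48, γ_6=62, γ_7=15 (in table at j=2).
x = i·n + j = 7·9 + 2 = 65.
Check: 21^65 ≡ 51 (mod 71).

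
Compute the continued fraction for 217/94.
[2; 3, 4, 7]

Euclidean algorithm steps:
217 = 2 × 94 + 29
94 = 3 × 29 + 7
29 = 4 × 7 + 1
7 = 7 × 1 + 0
Continued fraction: [2; 3, 4, 7]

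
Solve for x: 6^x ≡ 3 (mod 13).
8

Baby-step giant-step with step n = ⌈√13⌉ = 4.
Baby steps 6^j mod 13 (j:value) for j=0..3: 0:1, 1:6, 2:10, 3:8.
Giant-step multiplier: 6^(-4) ≡ 6^(12-4) = 6^8 ≡ 3 (mod 13).
Giant steps γ_i = 3·3^i mod 13: γ_0=3, γ_1=9, γ_2=1 (in table at j=0).
x = i·n + j = 2·4 + 0 = 8.
Check: 6^8 ≡ 3 (mod 13).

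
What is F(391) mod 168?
13

Matrix identity: Q^n = [[F_(n+1), F_n], [F_n, F_(n-1)]] with Q = [[1,1],[1,0]].
n = 391 = 110000111₂. Square-and-multiply, entries mod 168:
Q^1 = [[1,1],[1,0]]
Q^3 = (Q^1)²·Q = [[3,2],[2,1]]
Q^6 = (Q^3)² = [[13,8],[8,5]]
Q^12 = (Q^6)² = [[65,144],[144,89]]
Q^24 = (Q^12)² = [[97,0],[0,97]]
Q^48 = (Q^24)² = [[1,0],[0,1]]
Q^97 = (Q^48)²·Q = [[1,1],[1,0]]
Q^195 = (Q^97)²·Q = [[3,2],[2,1]]
Q^391 = (Q^195)²·Q = [[21,13],[13,8]]
F_391 mod 168 = Q^391[0][1] = 13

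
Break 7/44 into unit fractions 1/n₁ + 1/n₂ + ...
1/7 + 1/62 + 1/9548

Greedy algorithm:
7/44: ceiling(44/7) = 7, use 1/7
5/308: ceiling(308/5) = 62, use 1/62
1/9548: ceiling(9548/1) = 9548, use 1/9548
Result: 7/44 = 1/7 + 1/62 + 1/9548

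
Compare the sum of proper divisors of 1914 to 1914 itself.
abundant

Proper divisors of 1914: sum = 1 + 2 + 3 + 6 + 11 + 22 + 29 + 33 + 58 + 66 + 87 + 174 + 319 + 638 + 957 = 2406
Since 2406 > 1914, 1914 is abundant.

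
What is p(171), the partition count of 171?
301384802048

p(n) counts ways to write n as a sum of positive integers (order ignored).
Euler's pentagonal recurrence: p(k) = p(k-1) + p(k-2) - p(k-5) - p(k-7) + p(k-12) + p(k-15) - ... (offsets j(3j∓1)/2, signs ++--, p(0)=1, p(<0)=0).
DP table for k = 0..170: p(0)=1, p(1)=1, p(2)=2, p(3)=3, p(4)=5, p(5)=7, p(6)=11, p(7)=15, p(8)=22, p(9)=30, p(10)=42, p(11)=56, p(12)=77, p(13)=101, p(14)=135, p(15)=176, p(16)=231, p(17)=297, p(18)=385, p(19)=490, p(20)=627, p(21)=792, p(22)=1002, p(23)=1255, p(24)=1575, p(25)=1958, p(26)=2436, p(27)=3010, p(28)=3718, p(29)=4565, p(30)=5604, p(31)=6842, p(32)=8349, p(33)=10143, p(34)=12310, p(35)=14883, p(36)=17977, p(37)=21637, p(38)=26015, p(39)=31185, p(40)=37338, p(41)=44583, p(42)=53174, p(43)=63261, p(44)=75175, p(45)=89134, p(46)=105558, p(47)=124754, p(48)=147273, p(49)=173525, p(50)=204226, p(51)=239943, p(52)=281589, p(53)=329931, p(54)=386155, p(55)=451276, p(56)=526823, p(57)=614154, p(58)=715220, p(59)=831820, p(60)=966467, p(61)=1121505, p(62)=1300156, p(63)=1505499, p(64)=1741630, p(65)=2012558, p(66)=2323520, p(67)=2679689, p(68)=3087735, p(69)=3554345, p(70)=4087968, p(71)=4697205, p(72)=5392783, p(73)=6185689, p(74)=7089500, p(75)=8118264, p(76)=9289091, p(77)=10619863, p(78)=12132164, p(79)=13848650, p(80)=15796476, p(81)=18004327, p(82)=20506255, p(83)=23338469, p(84)=26543660, p(85)=30167357, p(86)=34262962, p(87)=38887673, p(88)=44108109, p(89)=49995925, p(90)=56634173, p(91)=64112359, p(92)=72533807, p(93)=82010177, p(94)=92669720, p(95)=104651419, p(96)=118114304, p(97)=133230930, p(98)=150198136, p(99)=169229875, p(100)=190569292, p(101)=214481126, p(102)=241265379, p(103)=271248950, p(104)=304801365, p(105)=342325709, p(106)=384276336, p(107)=431149389, p(108)=483502844, p(109)=541946240, p(110)=607163746, p(111)=679903203, p(112)=761002156, p(113)=851376628, p(114)=952050665, p(115)=1064144451, p(116)=1188908248, p(117)=1327710076, p(118)=1482074143, p(119)=1653668665, p(120)=1844349560, p(121)=2056148051, p(122)=2291320912, p(123)=2552338241, p(124)=2841940500, p(125)=3163127352, p(126)=3519222692, p(127)=3913864295, p(128)=4351078600, p(129)=4835271870, p(130)=5371315400, p(131)=5964539504, p(132)=6620830889, p(133)=7346629512, p(134)=8149040695, p(135)=9035836076, p(136)=10015581680, p(137)=11097645016, p(138)=12292341831, p(139)=13610949895, p(140)=15065878135, p(141)=16670689208, p(142)=18440293320, p(143)=20390982757, p(144)=22540654445, p(145)=24908858009, p(146)=27517052599, p(147)=30388671978, p(148)=33549419497, p(149)=37027355200, p(150)=40853235313, p(151)=45060624582, p(152)=49686288421, p(153)=54770336324, p(154)=60356673280, p(155)=66493182097, p(156)=73232243759, p(157)=80630964769, p(158)=88751778802, p(159)=97662728555, p(160)=107438159466, p(161)=118159068427, p(162)=129913904637, p(163)=142798995930, p(164)=156919475295, p(165)=172389800255, p(166)=189334822579, p(167)=207890420102, p(168)=228204732751, p(169)=250438925115, p(170)=274768617130.
Final step: p(171) = p(170) + p(169) - p(166) - p(164) + p(159) + p(156) - p(149) - p(145) + p(136) + p(131) - p(120) - p(114) + p(101) + p(94) - p(79) - p(71) + p(54) + p(45) - p(26) - p(16)
= 274768617130 + 250438925115 - 189334822579 - 156919475295 + 97662728555 + 73232243759 - 37027355200 - 24908858009 + 10015581680 + 5964539504 - 1844349560 - 952050665 + 214481126 + 92669720 - 13848650 - 4697205 + 386155 + 89134 - 2436 - 231
= 301384802048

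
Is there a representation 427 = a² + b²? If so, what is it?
Not possible

Factorization: 427 = 7 × 61
By Fermat: n is sum of two squares iff every prime p ≡ 3 (mod 4) appears to even power.
Prime(s) ≡ 3 (mod 4) with odd exponent: [(7, 1)]
Therefore 427 cannot be expressed as a² + b².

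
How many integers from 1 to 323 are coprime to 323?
288

323 = 17 × 19
φ(n) = n × ∏(1 - 1/p) for each prime p dividing n
φ(323) = 323 × (1 - 1/17) × (1 - 1/19) = 288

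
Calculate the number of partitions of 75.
8118264

p(n) counts ways to write n as a sum of positive integers (order ignored).
Euler's pentagonal recurrence: p(k) = p(k-1) + p(k-2) - p(k-5) - p(k-7) + p(k-12) + p(k-15) - ... (offsets j(3j∓1)/2, signs ++--, p(0)=1, p(<0)=0).
DP table for k = 0..74: p(0)=1, p(1)=1, p(2)=2, p(3)=3, p(4)=5, p(5)=7, p(6)=11, p(7)=15, p(8)=22, p(9)=30, p(10)=42, p(11)=56, p(12)=77, p(13)=101, p(14)=135, p(15)=176, p(16)=231, p(17)=297, p(18)=385, p(19)=490, p(20)=627, p(21)=792, p(22)=1002, p(23)=1255, p(24)=1575, p(25)=1958, p(26)=2436, p(27)=3010, p(28)=3718, p(29)=4565, p(30)=5604, p(31)=6842, p(32)=8349, p(33)=10143, p(34)=12310, p(35)=14883, p(36)=17977, p(37)=21637, p(38)=26015, p(39)=31185, p(40)=37338, p(41)=44583, p(42)=53174, p(43)=63261, p(44)=75175, p(45)=89134, p(46)=105558, p(47)=124754, p(48)=147273, p(49)=173525, p(50)=204226, p(51)=239943, p(52)=281589, p(53)=329931, p(54)=386155, p(55)=451276, p(56)=526823, p(57)=614154, p(58)=715220, p(59)=831820, p(60)=966467, p(61)=1121505, p(62)=1300156, p(63)=1505499, p(64)=1741630, p(65)=2012558, p(66)=2323520, p(67)=2679689, p(68)=3087735, p(69)=3554345, p(70)=4087968, p(71)=4697205, p(72)=5392783, p(73)=6185689, p(74)=7089500.
Final step: p(75) = p(74) + p(73) - p(70) - p(68) + p(63) + p(60) - p(53) - p(49) + p(40) + p(35) - p(24) - p(18) + p(5)
= 7089500 + 6185689 - 4087968 - 3087735 + 1505499 + 966467 - 329931 - 173525 + 37338 + 14883 - 1575 - 385 + 7
= 8118264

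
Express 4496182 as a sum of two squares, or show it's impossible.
Not possible

Factorization: 4496182 = 2 × 131^3
By Fermat: n is sum of two squares iff every prime p ≡ 3 (mod 4) appears to even power.
Prime(s) ≡ 3 (mod 4) with odd exponent: [(131, 3)]
Therefore 4496182 cannot be expressed as a² + b².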